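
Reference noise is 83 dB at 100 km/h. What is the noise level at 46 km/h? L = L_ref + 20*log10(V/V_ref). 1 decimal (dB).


V/V_ref = 46 / 100 = 0.46
log10(0.46) = -0.337242
20 * -0.337242 = -6.7448
L = 83 + -6.7448 = 76.3 dB

76.3


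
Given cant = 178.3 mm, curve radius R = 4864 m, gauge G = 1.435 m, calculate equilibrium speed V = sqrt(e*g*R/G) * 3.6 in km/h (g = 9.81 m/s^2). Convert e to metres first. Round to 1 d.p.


Convert cant: e = 178.3 mm = 0.1783 m
V_ms = sqrt(0.1783 * 9.81 * 4864 / 1.435)
V_ms = sqrt(5928.734684) = 76.9983 m/s
V = 76.9983 * 3.6 = 277.2 km/h

277.2


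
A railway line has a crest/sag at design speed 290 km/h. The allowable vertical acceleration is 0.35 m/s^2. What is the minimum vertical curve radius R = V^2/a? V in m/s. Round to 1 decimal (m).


Convert speed: V = 290 / 3.6 = 80.5556 m/s
V^2 = 6489.1975 m^2/s^2
R_v = 6489.1975 / 0.35
R_v = 18540.6 m

18540.6


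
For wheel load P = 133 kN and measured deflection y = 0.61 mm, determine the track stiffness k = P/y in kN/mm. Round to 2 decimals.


Track stiffness k = P / y
k = 133 / 0.61
k = 218.03 kN/mm

218.03


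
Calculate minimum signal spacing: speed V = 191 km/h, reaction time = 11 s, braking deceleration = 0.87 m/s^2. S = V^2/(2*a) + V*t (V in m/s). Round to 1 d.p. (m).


V = 191 / 3.6 = 53.0556 m/s
Braking distance = 53.0556^2 / (2*0.87) = 1617.754 m
Sighting distance = 53.0556 * 11 = 583.6111 m
S = 1617.754 + 583.6111 = 2201.4 m

2201.4


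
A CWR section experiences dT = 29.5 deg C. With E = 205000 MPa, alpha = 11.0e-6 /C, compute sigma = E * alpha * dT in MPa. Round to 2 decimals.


sigma = E * alpha * dT
sigma = 205000 * 11.0e-6 * 29.5
sigma = 2.255 * 29.5
sigma = 66.52 MPa

66.52


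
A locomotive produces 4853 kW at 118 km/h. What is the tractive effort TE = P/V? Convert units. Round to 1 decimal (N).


Convert: P = 4853 kW = 4853000 W
V = 118 / 3.6 = 32.7778 m/s
TE = 4853000 / 32.7778
TE = 148057.6 N

148057.6


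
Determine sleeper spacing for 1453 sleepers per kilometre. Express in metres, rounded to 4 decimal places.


Spacing = 1000 m / number of sleepers
Spacing = 1000 / 1453
Spacing = 0.6882 m

0.6882


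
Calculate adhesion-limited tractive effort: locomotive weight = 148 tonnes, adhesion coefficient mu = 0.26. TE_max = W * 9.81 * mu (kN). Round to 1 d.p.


TE_max = W * g * mu
TE_max = 148 * 9.81 * 0.26
TE_max = 1451.88 * 0.26
TE_max = 377.5 kN

377.5


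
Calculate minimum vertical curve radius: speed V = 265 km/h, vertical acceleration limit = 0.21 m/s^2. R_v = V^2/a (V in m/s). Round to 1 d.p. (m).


Convert speed: V = 265 / 3.6 = 73.6111 m/s
V^2 = 5418.5957 m^2/s^2
R_v = 5418.5957 / 0.21
R_v = 25802.8 m

25802.8


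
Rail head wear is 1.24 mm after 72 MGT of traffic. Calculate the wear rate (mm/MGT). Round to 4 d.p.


Wear rate = total wear / cumulative tonnage
Rate = 1.24 / 72
Rate = 0.0172 mm/MGT

0.0172


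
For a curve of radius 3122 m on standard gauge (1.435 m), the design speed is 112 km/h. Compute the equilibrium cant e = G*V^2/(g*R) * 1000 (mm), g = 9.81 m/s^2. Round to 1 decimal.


Convert speed: V = 112 / 3.6 = 31.1111 m/s
Apply formula: e = 1.435 * 31.1111^2 / (9.81 * 3122)
e = 1.435 * 967.9012 / 30626.82
e = 0.04535 m = 45.4 mm

45.4


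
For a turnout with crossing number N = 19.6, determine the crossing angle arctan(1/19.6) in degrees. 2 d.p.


1/N = 1/19.6 = 0.05102
angle = arctan(0.05102) = 0.050976 rad
angle = 0.050976 * 180/pi = 2.92 degrees

2.92


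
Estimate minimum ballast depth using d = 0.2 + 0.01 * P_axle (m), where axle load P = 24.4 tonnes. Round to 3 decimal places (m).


d = 0.2 + 0.01 * 24.4
d = 0.2 + 0.244
d = 0.444 m

0.444


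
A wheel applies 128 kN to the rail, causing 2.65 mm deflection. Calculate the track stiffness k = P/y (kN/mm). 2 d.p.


Track stiffness k = P / y
k = 128 / 2.65
k = 48.30 kN/mm

48.30


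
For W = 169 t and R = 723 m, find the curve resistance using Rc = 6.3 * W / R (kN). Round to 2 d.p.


Rc = 6.3 * W / R
Rc = 6.3 * 169 / 723
Rc = 1064.7 / 723
Rc = 1.47 kN

1.47


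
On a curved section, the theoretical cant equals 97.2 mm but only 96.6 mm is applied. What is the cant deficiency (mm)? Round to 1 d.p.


Cant deficiency = equilibrium cant - actual cant
CD = 97.2 - 96.6
CD = 0.6 mm

0.6


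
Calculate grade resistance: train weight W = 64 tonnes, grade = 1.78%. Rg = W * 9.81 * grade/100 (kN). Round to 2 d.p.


Rg = W * 9.81 * grade / 100
Rg = 64 * 9.81 * 1.78 / 100
Rg = 627.84 * 0.0178
Rg = 11.18 kN

11.18


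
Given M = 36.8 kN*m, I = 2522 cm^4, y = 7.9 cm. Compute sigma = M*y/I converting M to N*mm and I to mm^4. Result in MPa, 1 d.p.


Convert units:
M = 36.8 kN*m = 36800000 N*mm
y = 7.9 cm = 79 mm
I = 2522 cm^4 = 25220000 mm^4
sigma = 36800000 * 79 / 25220000
sigma = 115.3 MPa

115.3


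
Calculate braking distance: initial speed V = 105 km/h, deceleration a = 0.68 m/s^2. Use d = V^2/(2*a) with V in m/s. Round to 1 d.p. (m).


Convert speed: V = 105 / 3.6 = 29.1667 m/s
V^2 = 850.6944
d = 850.6944 / (2 * 0.68)
d = 850.6944 / 1.36
d = 625.5 m

625.5


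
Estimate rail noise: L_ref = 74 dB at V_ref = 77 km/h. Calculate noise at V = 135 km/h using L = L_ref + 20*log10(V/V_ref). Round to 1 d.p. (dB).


V/V_ref = 135 / 77 = 1.753247
log10(1.753247) = 0.243843
20 * 0.243843 = 4.8769
L = 74 + 4.8769 = 78.9 dB

78.9


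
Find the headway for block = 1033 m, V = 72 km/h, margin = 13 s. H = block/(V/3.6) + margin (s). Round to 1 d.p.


V = 72 / 3.6 = 20.0 m/s
Block traversal time = 1033 / 20.0 = 51.65 s
Headway = 51.65 + 13
Headway = 64.7 s

64.7


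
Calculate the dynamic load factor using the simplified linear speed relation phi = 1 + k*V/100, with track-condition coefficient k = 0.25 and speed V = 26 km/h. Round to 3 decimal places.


phi = 1 + k * V / 100
phi = 1 + 0.25 * 26 / 100
phi = 1 + 0.065
phi = 1.065

1.065


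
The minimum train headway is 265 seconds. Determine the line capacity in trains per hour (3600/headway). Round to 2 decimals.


Capacity = 3600 / headway
Capacity = 3600 / 265
Capacity = 13.58 trains/hour

13.58


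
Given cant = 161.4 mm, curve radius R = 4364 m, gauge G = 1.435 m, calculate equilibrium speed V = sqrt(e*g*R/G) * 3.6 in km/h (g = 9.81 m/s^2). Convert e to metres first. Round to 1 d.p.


Convert cant: e = 161.4 mm = 0.1614 m
V_ms = sqrt(0.1614 * 9.81 * 4364 / 1.435)
V_ms = sqrt(4815.10075) = 69.3909 m/s
V = 69.3909 * 3.6 = 249.8 km/h

249.8


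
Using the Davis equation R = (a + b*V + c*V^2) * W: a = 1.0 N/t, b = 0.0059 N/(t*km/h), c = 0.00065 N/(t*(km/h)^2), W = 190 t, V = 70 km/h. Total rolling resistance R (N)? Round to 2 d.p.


b*V = 0.0059 * 70 = 0.413
c*V^2 = 0.00065 * 4900 = 3.185
R_per_t = 1.0 + 0.413 + 3.185 = 4.598 N/t
R_total = 4.598 * 190 = 873.62 N

873.62


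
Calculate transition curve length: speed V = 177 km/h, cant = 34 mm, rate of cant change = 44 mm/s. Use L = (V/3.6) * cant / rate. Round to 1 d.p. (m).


Convert speed: V = 177 / 3.6 = 49.1667 m/s
L = 49.1667 * 34 / 44
L = 1671.6667 / 44
L = 38.0 m

38.0


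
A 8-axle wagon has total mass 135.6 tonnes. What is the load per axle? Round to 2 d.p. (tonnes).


Load per axle = total weight / number of axles
Load = 135.6 / 8
Load = 16.95 tonnes

16.95


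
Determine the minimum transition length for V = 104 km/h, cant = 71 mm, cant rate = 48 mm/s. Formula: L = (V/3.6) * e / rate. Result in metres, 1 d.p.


Convert speed: V = 104 / 3.6 = 28.8889 m/s
L = 28.8889 * 71 / 48
L = 2051.1111 / 48
L = 42.7 m

42.7


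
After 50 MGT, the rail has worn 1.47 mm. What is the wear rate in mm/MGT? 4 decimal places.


Wear rate = total wear / cumulative tonnage
Rate = 1.47 / 50
Rate = 0.0294 mm/MGT

0.0294


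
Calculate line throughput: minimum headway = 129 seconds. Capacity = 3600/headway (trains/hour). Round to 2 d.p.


Capacity = 3600 / headway
Capacity = 3600 / 129
Capacity = 27.91 trains/hour

27.91


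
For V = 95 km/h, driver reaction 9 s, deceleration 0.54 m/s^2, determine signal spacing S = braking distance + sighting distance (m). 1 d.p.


V = 95 / 3.6 = 26.3889 m/s
Braking distance = 26.3889^2 / (2*0.54) = 644.7902 m
Sighting distance = 26.3889 * 9 = 237.5 m
S = 644.7902 + 237.5 = 882.3 m

882.3


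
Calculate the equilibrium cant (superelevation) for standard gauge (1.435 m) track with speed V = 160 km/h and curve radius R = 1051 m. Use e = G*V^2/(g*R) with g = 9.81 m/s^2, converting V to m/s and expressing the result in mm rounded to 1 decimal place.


Convert speed: V = 160 / 3.6 = 44.4444 m/s
Apply formula: e = 1.435 * 44.4444^2 / (9.81 * 1051)
e = 1.435 * 1975.3086 / 10310.31
e = 0.274926 m = 274.9 mm

274.9


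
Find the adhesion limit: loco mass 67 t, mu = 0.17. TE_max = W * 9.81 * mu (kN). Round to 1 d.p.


TE_max = W * g * mu
TE_max = 67 * 9.81 * 0.17
TE_max = 657.27 * 0.17
TE_max = 111.7 kN

111.7


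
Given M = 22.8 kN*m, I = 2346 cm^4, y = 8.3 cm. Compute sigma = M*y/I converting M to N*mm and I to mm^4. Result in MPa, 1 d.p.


Convert units:
M = 22.8 kN*m = 22800000 N*mm
y = 8.3 cm = 83 mm
I = 2346 cm^4 = 23460000 mm^4
sigma = 22800000 * 83 / 23460000
sigma = 80.7 MPa

80.7


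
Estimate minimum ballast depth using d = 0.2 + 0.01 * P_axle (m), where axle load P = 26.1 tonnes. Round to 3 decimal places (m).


d = 0.2 + 0.01 * 26.1
d = 0.2 + 0.261
d = 0.461 m

0.461


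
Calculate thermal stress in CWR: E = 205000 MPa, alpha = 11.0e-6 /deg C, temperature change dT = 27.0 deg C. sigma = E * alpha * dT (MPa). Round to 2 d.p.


sigma = E * alpha * dT
sigma = 205000 * 11.0e-6 * 27.0
sigma = 2.255 * 27.0
sigma = 60.89 MPa

60.89


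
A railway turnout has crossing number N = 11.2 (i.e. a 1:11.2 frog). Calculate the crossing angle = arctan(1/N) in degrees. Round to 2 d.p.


1/N = 1/11.2 = 0.089286
angle = arctan(0.089286) = 0.08905 rad
angle = 0.08905 * 180/pi = 5.10 degrees

5.10


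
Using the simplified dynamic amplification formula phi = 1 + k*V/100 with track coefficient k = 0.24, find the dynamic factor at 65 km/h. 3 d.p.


phi = 1 + k * V / 100
phi = 1 + 0.24 * 65 / 100
phi = 1 + 0.156
phi = 1.156

1.156


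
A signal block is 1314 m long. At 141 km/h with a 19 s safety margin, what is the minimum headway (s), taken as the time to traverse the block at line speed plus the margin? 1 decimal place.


V = 141 / 3.6 = 39.1667 m/s
Block traversal time = 1314 / 39.1667 = 33.5489 s
Headway = 33.5489 + 19
Headway = 52.5 s

52.5


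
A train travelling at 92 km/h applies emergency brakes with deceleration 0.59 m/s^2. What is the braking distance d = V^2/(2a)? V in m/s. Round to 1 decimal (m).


Convert speed: V = 92 / 3.6 = 25.5556 m/s
V^2 = 653.0864
d = 653.0864 / (2 * 0.59)
d = 653.0864 / 1.18
d = 553.5 m

553.5


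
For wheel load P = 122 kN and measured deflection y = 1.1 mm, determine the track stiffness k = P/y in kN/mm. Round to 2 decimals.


Track stiffness k = P / y
k = 122 / 1.1
k = 110.91 kN/mm

110.91


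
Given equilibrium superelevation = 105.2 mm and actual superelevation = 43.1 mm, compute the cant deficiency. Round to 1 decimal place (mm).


Cant deficiency = equilibrium cant - actual cant
CD = 105.2 - 43.1
CD = 62.1 mm

62.1


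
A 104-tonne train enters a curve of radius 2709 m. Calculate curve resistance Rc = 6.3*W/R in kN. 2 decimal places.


Rc = 6.3 * W / R
Rc = 6.3 * 104 / 2709
Rc = 655.2 / 2709
Rc = 0.24 kN

0.24


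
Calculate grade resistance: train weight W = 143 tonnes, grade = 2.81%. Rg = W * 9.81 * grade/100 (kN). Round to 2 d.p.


Rg = W * 9.81 * grade / 100
Rg = 143 * 9.81 * 2.81 / 100
Rg = 1402.83 * 0.0281
Rg = 39.42 kN

39.42


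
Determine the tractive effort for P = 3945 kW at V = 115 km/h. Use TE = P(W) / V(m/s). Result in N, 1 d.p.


Convert: P = 3945 kW = 3945000 W
V = 115 / 3.6 = 31.9444 m/s
TE = 3945000 / 31.9444
TE = 123495.7 N

123495.7


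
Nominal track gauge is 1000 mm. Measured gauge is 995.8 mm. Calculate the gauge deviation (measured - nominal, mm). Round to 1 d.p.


Deviation = measured - nominal
Deviation = 995.8 - 1000
Deviation = -4.2 mm

-4.2


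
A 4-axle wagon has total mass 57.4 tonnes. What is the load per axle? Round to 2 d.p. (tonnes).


Load per axle = total weight / number of axles
Load = 57.4 / 4
Load = 14.35 tonnes

14.35


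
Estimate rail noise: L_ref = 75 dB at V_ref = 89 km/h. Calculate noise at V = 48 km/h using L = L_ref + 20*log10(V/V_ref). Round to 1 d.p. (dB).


V/V_ref = 48 / 89 = 0.539326
log10(0.539326) = -0.268149
20 * -0.268149 = -5.363
L = 75 + -5.363 = 69.6 dB

69.6


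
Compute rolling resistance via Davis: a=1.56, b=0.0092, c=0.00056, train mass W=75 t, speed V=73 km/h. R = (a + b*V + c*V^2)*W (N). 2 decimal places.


b*V = 0.0092 * 73 = 0.6716
c*V^2 = 0.00056 * 5329 = 2.98424
R_per_t = 1.56 + 0.6716 + 2.98424 = 5.21584 N/t
R_total = 5.21584 * 75 = 391.19 N

391.19


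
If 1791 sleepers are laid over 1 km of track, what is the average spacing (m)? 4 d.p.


Spacing = 1000 m / number of sleepers
Spacing = 1000 / 1791
Spacing = 0.5583 m

0.5583


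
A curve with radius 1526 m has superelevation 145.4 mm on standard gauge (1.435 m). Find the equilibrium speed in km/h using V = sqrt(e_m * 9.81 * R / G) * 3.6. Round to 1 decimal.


Convert cant: e = 145.4 mm = 0.1454 m
V_ms = sqrt(0.1454 * 9.81 * 1526 / 1.435)
V_ms = sqrt(1516.826985) = 38.9465 m/s
V = 38.9465 * 3.6 = 140.2 km/h

140.2


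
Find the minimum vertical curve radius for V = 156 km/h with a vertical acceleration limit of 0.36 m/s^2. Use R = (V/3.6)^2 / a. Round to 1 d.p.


Convert speed: V = 156 / 3.6 = 43.3333 m/s
V^2 = 1877.7778 m^2/s^2
R_v = 1877.7778 / 0.36
R_v = 5216.0 m

5216.0


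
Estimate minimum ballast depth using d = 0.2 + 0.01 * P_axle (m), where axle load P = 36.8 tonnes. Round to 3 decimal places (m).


d = 0.2 + 0.01 * 36.8
d = 0.2 + 0.368
d = 0.568 m

0.568


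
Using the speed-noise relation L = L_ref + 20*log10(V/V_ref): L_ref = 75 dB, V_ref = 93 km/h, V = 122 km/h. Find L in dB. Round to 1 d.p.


V/V_ref = 122 / 93 = 1.311828
log10(1.311828) = 0.117877
20 * 0.117877 = 2.3575
L = 75 + 2.3575 = 77.4 dB

77.4


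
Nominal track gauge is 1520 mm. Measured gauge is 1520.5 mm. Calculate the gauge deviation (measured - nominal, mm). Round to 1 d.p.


Deviation = measured - nominal
Deviation = 1520.5 - 1520
Deviation = 0.5 mm

0.5


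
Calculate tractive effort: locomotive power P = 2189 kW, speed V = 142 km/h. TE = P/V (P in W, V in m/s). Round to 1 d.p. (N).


Convert: P = 2189 kW = 2189000 W
V = 142 / 3.6 = 39.4444 m/s
TE = 2189000 / 39.4444
TE = 55495.8 N

55495.8


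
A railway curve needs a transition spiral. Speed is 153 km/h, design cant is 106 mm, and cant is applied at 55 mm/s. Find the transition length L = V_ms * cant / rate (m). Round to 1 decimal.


Convert speed: V = 153 / 3.6 = 42.5 m/s
L = 42.5 * 106 / 55
L = 4505.0 / 55
L = 81.9 m

81.9


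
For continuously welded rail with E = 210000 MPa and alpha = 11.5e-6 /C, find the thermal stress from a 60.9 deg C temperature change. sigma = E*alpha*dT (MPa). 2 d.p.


sigma = E * alpha * dT
sigma = 210000 * 11.5e-6 * 60.9
sigma = 2.415 * 60.9
sigma = 147.07 MPa

147.07


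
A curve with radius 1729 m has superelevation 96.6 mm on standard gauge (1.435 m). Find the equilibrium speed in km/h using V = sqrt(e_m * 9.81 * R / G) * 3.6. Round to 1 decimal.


Convert cant: e = 96.6 mm = 0.0966 m
V_ms = sqrt(0.0966 * 9.81 * 1729 / 1.435)
V_ms = sqrt(1141.797863) = 33.7905 m/s
V = 33.7905 * 3.6 = 121.6 km/h

121.6


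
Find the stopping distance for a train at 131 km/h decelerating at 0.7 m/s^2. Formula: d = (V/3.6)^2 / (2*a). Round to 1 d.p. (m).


Convert speed: V = 131 / 3.6 = 36.3889 m/s
V^2 = 1324.1512
d = 1324.1512 / (2 * 0.7)
d = 1324.1512 / 1.4
d = 945.8 m

945.8


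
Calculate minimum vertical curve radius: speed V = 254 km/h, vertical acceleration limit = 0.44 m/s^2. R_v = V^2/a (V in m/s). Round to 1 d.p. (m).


Convert speed: V = 254 / 3.6 = 70.5556 m/s
V^2 = 4978.0864 m^2/s^2
R_v = 4978.0864 / 0.44
R_v = 11313.8 m

11313.8


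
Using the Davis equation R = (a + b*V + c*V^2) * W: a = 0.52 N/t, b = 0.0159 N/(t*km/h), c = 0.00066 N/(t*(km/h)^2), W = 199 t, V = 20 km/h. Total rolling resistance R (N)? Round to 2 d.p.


b*V = 0.0159 * 20 = 0.318
c*V^2 = 0.00066 * 400 = 0.264
R_per_t = 0.52 + 0.318 + 0.264 = 1.102 N/t
R_total = 1.102 * 199 = 219.30 N

219.30


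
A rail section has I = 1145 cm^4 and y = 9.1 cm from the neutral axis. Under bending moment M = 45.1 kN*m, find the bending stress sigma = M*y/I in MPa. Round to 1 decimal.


Convert units:
M = 45.1 kN*m = 45100000 N*mm
y = 9.1 cm = 91 mm
I = 1145 cm^4 = 11450000 mm^4
sigma = 45100000 * 91 / 11450000
sigma = 358.4 MPa

358.4


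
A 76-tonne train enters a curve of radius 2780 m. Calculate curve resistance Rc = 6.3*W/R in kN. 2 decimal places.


Rc = 6.3 * W / R
Rc = 6.3 * 76 / 2780
Rc = 478.8 / 2780
Rc = 0.17 kN

0.17


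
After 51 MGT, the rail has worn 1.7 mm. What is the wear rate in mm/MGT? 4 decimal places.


Wear rate = total wear / cumulative tonnage
Rate = 1.7 / 51
Rate = 0.0333 mm/MGT

0.0333


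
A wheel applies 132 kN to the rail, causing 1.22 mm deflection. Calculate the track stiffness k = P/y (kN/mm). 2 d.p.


Track stiffness k = P / y
k = 132 / 1.22
k = 108.20 kN/mm

108.20


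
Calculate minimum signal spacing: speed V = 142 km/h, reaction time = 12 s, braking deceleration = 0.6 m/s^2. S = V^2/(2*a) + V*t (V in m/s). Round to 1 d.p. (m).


V = 142 / 3.6 = 39.4444 m/s
Braking distance = 39.4444^2 / (2*0.6) = 1296.5535 m
Sighting distance = 39.4444 * 12 = 473.3333 m
S = 1296.5535 + 473.3333 = 1769.9 m

1769.9


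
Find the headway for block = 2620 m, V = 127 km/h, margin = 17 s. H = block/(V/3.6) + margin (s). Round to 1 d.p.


V = 127 / 3.6 = 35.2778 m/s
Block traversal time = 2620 / 35.2778 = 74.2677 s
Headway = 74.2677 + 17
Headway = 91.3 s

91.3


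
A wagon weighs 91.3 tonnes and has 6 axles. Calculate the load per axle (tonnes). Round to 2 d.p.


Load per axle = total weight / number of axles
Load = 91.3 / 6
Load = 15.22 tonnes

15.22


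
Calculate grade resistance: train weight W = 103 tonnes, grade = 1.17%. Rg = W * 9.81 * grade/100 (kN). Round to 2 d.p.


Rg = W * 9.81 * grade / 100
Rg = 103 * 9.81 * 1.17 / 100
Rg = 1010.43 * 0.0117
Rg = 11.82 kN

11.82


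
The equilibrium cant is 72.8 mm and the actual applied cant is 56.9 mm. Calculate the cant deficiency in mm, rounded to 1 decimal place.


Cant deficiency = equilibrium cant - actual cant
CD = 72.8 - 56.9
CD = 15.9 mm

15.9


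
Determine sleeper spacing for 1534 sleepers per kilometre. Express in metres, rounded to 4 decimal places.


Spacing = 1000 m / number of sleepers
Spacing = 1000 / 1534
Spacing = 0.6519 m

0.6519


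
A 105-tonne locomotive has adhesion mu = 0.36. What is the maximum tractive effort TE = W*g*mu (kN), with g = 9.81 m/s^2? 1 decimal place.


TE_max = W * g * mu
TE_max = 105 * 9.81 * 0.36
TE_max = 1030.05 * 0.36
TE_max = 370.8 kN

370.8


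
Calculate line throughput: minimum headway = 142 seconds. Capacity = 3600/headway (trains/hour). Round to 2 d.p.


Capacity = 3600 / headway
Capacity = 3600 / 142
Capacity = 25.35 trains/hour

25.35


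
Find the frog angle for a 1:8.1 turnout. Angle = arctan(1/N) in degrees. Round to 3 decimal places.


1/N = 1/8.1 = 0.123457
angle = arctan(0.123457) = 0.122835 rad
angle = 0.122835 * 180/pi = 7.038 degrees

7.038


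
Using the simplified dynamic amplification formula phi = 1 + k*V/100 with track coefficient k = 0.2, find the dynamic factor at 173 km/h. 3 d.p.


phi = 1 + k * V / 100
phi = 1 + 0.2 * 173 / 100
phi = 1 + 0.346
phi = 1.346

1.346


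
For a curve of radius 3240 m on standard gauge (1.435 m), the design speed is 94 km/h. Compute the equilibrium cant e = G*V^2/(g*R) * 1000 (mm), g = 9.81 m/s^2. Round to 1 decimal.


Convert speed: V = 94 / 3.6 = 26.1111 m/s
Apply formula: e = 1.435 * 26.1111^2 / (9.81 * 3240)
e = 1.435 * 681.7901 / 31784.4
e = 0.030781 m = 30.8 mm

30.8


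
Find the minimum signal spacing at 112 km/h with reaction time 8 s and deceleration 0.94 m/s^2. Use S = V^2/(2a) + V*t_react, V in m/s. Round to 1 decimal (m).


V = 112 / 3.6 = 31.1111 m/s
Braking distance = 31.1111^2 / (2*0.94) = 514.8411 m
Sighting distance = 31.1111 * 8 = 248.8889 m
S = 514.8411 + 248.8889 = 763.7 m

763.7


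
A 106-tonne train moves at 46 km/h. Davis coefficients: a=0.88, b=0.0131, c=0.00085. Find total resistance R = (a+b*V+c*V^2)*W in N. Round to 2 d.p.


b*V = 0.0131 * 46 = 0.6026
c*V^2 = 0.00085 * 2116 = 1.7986
R_per_t = 0.88 + 0.6026 + 1.7986 = 3.2812 N/t
R_total = 3.2812 * 106 = 347.81 N

347.81


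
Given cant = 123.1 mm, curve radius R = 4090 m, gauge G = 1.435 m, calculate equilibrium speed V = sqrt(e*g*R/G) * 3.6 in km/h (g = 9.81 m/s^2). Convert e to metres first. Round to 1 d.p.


Convert cant: e = 123.1 mm = 0.1231 m
V_ms = sqrt(0.1231 * 9.81 * 4090 / 1.435)
V_ms = sqrt(3441.901735) = 58.6677 m/s
V = 58.6677 * 3.6 = 211.2 km/h

211.2


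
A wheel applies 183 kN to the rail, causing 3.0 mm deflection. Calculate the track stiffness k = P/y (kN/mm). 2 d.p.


Track stiffness k = P / y
k = 183 / 3.0
k = 61.00 kN/mm

61.00


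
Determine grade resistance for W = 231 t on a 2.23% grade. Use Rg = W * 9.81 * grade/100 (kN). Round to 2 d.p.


Rg = W * 9.81 * grade / 100
Rg = 231 * 9.81 * 2.23 / 100
Rg = 2266.11 * 0.0223
Rg = 50.53 kN

50.53


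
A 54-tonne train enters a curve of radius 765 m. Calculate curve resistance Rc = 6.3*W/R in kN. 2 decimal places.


Rc = 6.3 * W / R
Rc = 6.3 * 54 / 765
Rc = 340.2 / 765
Rc = 0.44 kN

0.44


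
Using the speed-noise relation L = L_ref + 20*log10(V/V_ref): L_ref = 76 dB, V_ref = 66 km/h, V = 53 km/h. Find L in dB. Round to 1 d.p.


V/V_ref = 53 / 66 = 0.80303
log10(0.80303) = -0.095268
20 * -0.095268 = -1.9054
L = 76 + -1.9054 = 74.1 dB

74.1


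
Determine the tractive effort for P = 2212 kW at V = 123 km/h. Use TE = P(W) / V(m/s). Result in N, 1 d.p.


Convert: P = 2212 kW = 2212000 W
V = 123 / 3.6 = 34.1667 m/s
TE = 2212000 / 34.1667
TE = 64741.5 N

64741.5


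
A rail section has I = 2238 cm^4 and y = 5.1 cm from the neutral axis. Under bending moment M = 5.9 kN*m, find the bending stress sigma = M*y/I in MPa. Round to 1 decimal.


Convert units:
M = 5.9 kN*m = 5900000 N*mm
y = 5.1 cm = 51 mm
I = 2238 cm^4 = 22380000 mm^4
sigma = 5900000 * 51 / 22380000
sigma = 13.4 MPa

13.4


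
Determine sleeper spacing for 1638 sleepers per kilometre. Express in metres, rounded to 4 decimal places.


Spacing = 1000 m / number of sleepers
Spacing = 1000 / 1638
Spacing = 0.6105 m

0.6105


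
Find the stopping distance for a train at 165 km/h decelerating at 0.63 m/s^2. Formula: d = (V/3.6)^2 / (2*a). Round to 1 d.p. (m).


Convert speed: V = 165 / 3.6 = 45.8333 m/s
V^2 = 2100.6944
d = 2100.6944 / (2 * 0.63)
d = 2100.6944 / 1.26
d = 1667.2 m

1667.2


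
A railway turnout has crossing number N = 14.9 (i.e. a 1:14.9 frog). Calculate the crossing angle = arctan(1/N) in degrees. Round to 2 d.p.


1/N = 1/14.9 = 0.067114
angle = arctan(0.067114) = 0.067014 rad
angle = 0.067014 * 180/pi = 3.84 degrees

3.84


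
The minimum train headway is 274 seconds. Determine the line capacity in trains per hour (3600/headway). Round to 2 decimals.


Capacity = 3600 / headway
Capacity = 3600 / 274
Capacity = 13.14 trains/hour

13.14


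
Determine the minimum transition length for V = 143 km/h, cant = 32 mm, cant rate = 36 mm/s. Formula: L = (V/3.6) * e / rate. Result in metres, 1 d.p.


Convert speed: V = 143 / 3.6 = 39.7222 m/s
L = 39.7222 * 32 / 36
L = 1271.1111 / 36
L = 35.3 m

35.3


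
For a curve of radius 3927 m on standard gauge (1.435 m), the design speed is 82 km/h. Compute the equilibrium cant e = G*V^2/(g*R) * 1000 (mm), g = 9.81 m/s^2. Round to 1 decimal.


Convert speed: V = 82 / 3.6 = 22.7778 m/s
Apply formula: e = 1.435 * 22.7778^2 / (9.81 * 3927)
e = 1.435 * 518.8272 / 38523.87
e = 0.019326 m = 19.3 mm

19.3


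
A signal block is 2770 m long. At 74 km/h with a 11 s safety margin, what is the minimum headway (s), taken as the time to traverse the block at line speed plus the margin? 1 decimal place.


V = 74 / 3.6 = 20.5556 m/s
Block traversal time = 2770 / 20.5556 = 134.7568 s
Headway = 134.7568 + 11
Headway = 145.8 s

145.8


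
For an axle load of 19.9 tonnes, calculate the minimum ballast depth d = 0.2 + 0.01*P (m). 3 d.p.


d = 0.2 + 0.01 * 19.9
d = 0.2 + 0.199
d = 0.399 m

0.399


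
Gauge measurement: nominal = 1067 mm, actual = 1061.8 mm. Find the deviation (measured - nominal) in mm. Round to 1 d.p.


Deviation = measured - nominal
Deviation = 1061.8 - 1067
Deviation = -5.2 mm

-5.2


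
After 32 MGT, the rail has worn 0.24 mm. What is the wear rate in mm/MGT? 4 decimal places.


Wear rate = total wear / cumulative tonnage
Rate = 0.24 / 32
Rate = 0.0075 mm/MGT

0.0075


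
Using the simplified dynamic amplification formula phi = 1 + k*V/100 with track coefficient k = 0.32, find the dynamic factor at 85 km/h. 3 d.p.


phi = 1 + k * V / 100
phi = 1 + 0.32 * 85 / 100
phi = 1 + 0.272
phi = 1.272

1.272


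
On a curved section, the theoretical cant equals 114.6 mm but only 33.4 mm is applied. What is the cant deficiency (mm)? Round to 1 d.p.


Cant deficiency = equilibrium cant - actual cant
CD = 114.6 - 33.4
CD = 81.2 mm

81.2


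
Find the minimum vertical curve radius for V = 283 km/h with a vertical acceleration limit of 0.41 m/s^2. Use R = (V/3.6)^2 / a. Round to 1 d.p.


Convert speed: V = 283 / 3.6 = 78.6111 m/s
V^2 = 6179.7068 m^2/s^2
R_v = 6179.7068 / 0.41
R_v = 15072.5 m

15072.5


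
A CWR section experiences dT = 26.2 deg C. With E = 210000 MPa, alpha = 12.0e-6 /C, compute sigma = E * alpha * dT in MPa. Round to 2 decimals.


sigma = E * alpha * dT
sigma = 210000 * 12.0e-6 * 26.2
sigma = 2.52 * 26.2
sigma = 66.02 MPa

66.02


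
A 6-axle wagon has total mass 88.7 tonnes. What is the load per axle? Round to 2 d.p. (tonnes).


Load per axle = total weight / number of axles
Load = 88.7 / 6
Load = 14.78 tonnes

14.78


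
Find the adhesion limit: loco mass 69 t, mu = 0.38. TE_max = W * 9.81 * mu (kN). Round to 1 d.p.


TE_max = W * g * mu
TE_max = 69 * 9.81 * 0.38
TE_max = 676.89 * 0.38
TE_max = 257.2 kN

257.2


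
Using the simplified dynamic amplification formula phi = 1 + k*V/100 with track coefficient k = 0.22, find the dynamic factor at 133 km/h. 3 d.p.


phi = 1 + k * V / 100
phi = 1 + 0.22 * 133 / 100
phi = 1 + 0.2926
phi = 1.293

1.293


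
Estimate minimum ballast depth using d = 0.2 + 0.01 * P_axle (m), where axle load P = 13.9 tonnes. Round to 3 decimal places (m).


d = 0.2 + 0.01 * 13.9
d = 0.2 + 0.139
d = 0.339 m

0.339


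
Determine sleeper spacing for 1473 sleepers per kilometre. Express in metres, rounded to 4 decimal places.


Spacing = 1000 m / number of sleepers
Spacing = 1000 / 1473
Spacing = 0.6789 m

0.6789


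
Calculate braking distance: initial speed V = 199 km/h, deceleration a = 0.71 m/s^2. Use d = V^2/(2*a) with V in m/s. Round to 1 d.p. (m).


Convert speed: V = 199 / 3.6 = 55.2778 m/s
V^2 = 3055.6327
d = 3055.6327 / (2 * 0.71)
d = 3055.6327 / 1.42
d = 2151.9 m

2151.9


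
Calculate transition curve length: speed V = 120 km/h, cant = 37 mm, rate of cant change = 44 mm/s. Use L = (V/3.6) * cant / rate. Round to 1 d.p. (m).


Convert speed: V = 120 / 3.6 = 33.3333 m/s
L = 33.3333 * 37 / 44
L = 1233.3333 / 44
L = 28.0 m

28.0


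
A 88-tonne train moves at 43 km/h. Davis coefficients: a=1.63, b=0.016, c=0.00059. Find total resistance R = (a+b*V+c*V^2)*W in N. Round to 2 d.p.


b*V = 0.016 * 43 = 0.688
c*V^2 = 0.00059 * 1849 = 1.09091
R_per_t = 1.63 + 0.688 + 1.09091 = 3.40891 N/t
R_total = 3.40891 * 88 = 299.98 N

299.98


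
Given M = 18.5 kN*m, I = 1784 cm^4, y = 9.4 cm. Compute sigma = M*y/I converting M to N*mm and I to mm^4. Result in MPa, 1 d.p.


Convert units:
M = 18.5 kN*m = 18500000 N*mm
y = 9.4 cm = 94 mm
I = 1784 cm^4 = 17840000 mm^4
sigma = 18500000 * 94 / 17840000
sigma = 97.5 MPa

97.5


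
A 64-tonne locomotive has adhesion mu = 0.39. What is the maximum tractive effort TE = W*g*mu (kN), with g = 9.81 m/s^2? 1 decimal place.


TE_max = W * g * mu
TE_max = 64 * 9.81 * 0.39
TE_max = 627.84 * 0.39
TE_max = 244.9 kN

244.9


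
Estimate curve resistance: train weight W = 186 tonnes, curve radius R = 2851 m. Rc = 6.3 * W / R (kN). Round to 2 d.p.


Rc = 6.3 * W / R
Rc = 6.3 * 186 / 2851
Rc = 1171.8 / 2851
Rc = 0.41 kN

0.41


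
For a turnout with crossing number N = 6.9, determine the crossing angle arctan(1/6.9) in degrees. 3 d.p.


1/N = 1/6.9 = 0.144928
angle = arctan(0.144928) = 0.143925 rad
angle = 0.143925 * 180/pi = 8.246 degrees

8.246


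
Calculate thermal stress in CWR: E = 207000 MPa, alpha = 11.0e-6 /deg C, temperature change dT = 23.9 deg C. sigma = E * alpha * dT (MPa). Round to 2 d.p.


sigma = E * alpha * dT
sigma = 207000 * 11.0e-6 * 23.9
sigma = 2.277 * 23.9
sigma = 54.42 MPa

54.42


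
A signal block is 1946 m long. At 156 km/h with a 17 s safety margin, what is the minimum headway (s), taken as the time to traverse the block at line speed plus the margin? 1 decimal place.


V = 156 / 3.6 = 43.3333 m/s
Block traversal time = 1946 / 43.3333 = 44.9077 s
Headway = 44.9077 + 17
Headway = 61.9 s

61.9


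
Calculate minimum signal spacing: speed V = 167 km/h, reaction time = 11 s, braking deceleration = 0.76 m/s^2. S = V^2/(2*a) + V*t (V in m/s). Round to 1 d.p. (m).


V = 167 / 3.6 = 46.3889 m/s
Braking distance = 46.3889^2 / (2*0.76) = 1415.7428 m
Sighting distance = 46.3889 * 11 = 510.2778 m
S = 1415.7428 + 510.2778 = 1926.0 m

1926.0


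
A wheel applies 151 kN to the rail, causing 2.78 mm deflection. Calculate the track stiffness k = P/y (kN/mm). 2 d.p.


Track stiffness k = P / y
k = 151 / 2.78
k = 54.32 kN/mm

54.32


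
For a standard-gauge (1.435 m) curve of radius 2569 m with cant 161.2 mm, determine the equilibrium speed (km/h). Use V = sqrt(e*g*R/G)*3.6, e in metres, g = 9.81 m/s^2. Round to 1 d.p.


Convert cant: e = 161.2 mm = 0.1612 m
V_ms = sqrt(0.1612 * 9.81 * 2569 / 1.435)
V_ms = sqrt(2831.04158) = 53.2075 m/s
V = 53.2075 * 3.6 = 191.5 km/h

191.5


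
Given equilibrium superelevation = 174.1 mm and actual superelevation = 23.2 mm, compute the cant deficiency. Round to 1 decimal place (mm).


Cant deficiency = equilibrium cant - actual cant
CD = 174.1 - 23.2
CD = 150.9 mm

150.9


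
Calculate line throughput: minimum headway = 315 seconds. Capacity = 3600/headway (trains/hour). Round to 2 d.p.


Capacity = 3600 / headway
Capacity = 3600 / 315
Capacity = 11.43 trains/hour

11.43


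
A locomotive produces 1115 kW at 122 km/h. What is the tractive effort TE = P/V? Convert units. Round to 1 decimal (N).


Convert: P = 1115 kW = 1115000 W
V = 122 / 3.6 = 33.8889 m/s
TE = 1115000 / 33.8889
TE = 32901.6 N

32901.6


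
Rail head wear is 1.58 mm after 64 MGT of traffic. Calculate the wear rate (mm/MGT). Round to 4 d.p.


Wear rate = total wear / cumulative tonnage
Rate = 1.58 / 64
Rate = 0.0247 mm/MGT

0.0247


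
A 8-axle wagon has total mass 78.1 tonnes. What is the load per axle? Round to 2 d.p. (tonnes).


Load per axle = total weight / number of axles
Load = 78.1 / 8
Load = 9.76 tonnes

9.76


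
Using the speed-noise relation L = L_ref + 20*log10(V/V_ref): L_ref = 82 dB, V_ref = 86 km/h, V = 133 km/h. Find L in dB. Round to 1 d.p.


V/V_ref = 133 / 86 = 1.546512
log10(1.546512) = 0.189353
20 * 0.189353 = 3.7871
L = 82 + 3.7871 = 85.8 dB

85.8


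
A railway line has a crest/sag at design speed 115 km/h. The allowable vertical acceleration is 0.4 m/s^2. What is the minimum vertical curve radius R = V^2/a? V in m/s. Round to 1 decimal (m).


Convert speed: V = 115 / 3.6 = 31.9444 m/s
V^2 = 1020.4475 m^2/s^2
R_v = 1020.4475 / 0.4
R_v = 2551.1 m

2551.1


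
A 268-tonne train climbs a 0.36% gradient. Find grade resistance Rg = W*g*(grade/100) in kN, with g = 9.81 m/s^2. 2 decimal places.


Rg = W * 9.81 * grade / 100
Rg = 268 * 9.81 * 0.36 / 100
Rg = 2629.08 * 0.0036
Rg = 9.46 kN

9.46


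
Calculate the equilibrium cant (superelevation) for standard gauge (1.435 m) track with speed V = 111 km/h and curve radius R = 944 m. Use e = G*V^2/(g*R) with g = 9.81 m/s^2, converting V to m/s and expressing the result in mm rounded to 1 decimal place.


Convert speed: V = 111 / 3.6 = 30.8333 m/s
Apply formula: e = 1.435 * 30.8333^2 / (9.81 * 944)
e = 1.435 * 950.6944 / 9260.64
e = 0.147317 m = 147.3 mm

147.3


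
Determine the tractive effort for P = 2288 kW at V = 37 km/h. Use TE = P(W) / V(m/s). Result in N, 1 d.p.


Convert: P = 2288 kW = 2288000 W
V = 37 / 3.6 = 10.2778 m/s
TE = 2288000 / 10.2778
TE = 222616.2 N

222616.2


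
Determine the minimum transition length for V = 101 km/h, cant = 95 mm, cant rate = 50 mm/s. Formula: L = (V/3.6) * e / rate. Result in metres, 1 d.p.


Convert speed: V = 101 / 3.6 = 28.0556 m/s
L = 28.0556 * 95 / 50
L = 2665.2778 / 50
L = 53.3 m

53.3


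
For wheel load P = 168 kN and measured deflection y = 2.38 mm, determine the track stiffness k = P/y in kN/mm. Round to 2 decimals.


Track stiffness k = P / y
k = 168 / 2.38
k = 70.59 kN/mm

70.59


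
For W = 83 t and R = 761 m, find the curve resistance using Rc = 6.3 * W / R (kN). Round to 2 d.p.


Rc = 6.3 * W / R
Rc = 6.3 * 83 / 761
Rc = 522.9 / 761
Rc = 0.69 kN

0.69


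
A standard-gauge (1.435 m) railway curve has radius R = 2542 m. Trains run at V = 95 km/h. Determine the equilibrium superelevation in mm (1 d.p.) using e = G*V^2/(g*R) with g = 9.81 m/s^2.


Convert speed: V = 95 / 3.6 = 26.3889 m/s
Apply formula: e = 1.435 * 26.3889^2 / (9.81 * 2542)
e = 1.435 * 696.3735 / 24937.02
e = 0.040073 m = 40.1 mm

40.1


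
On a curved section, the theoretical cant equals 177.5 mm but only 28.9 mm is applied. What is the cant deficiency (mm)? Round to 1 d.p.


Cant deficiency = equilibrium cant - actual cant
CD = 177.5 - 28.9
CD = 148.6 mm

148.6


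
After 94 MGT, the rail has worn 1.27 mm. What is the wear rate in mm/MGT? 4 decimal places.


Wear rate = total wear / cumulative tonnage
Rate = 1.27 / 94
Rate = 0.0135 mm/MGT

0.0135


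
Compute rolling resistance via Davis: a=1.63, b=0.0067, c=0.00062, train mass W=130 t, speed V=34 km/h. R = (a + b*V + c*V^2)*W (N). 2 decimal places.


b*V = 0.0067 * 34 = 0.2278
c*V^2 = 0.00062 * 1156 = 0.71672
R_per_t = 1.63 + 0.2278 + 0.71672 = 2.57452 N/t
R_total = 2.57452 * 130 = 334.69 N

334.69


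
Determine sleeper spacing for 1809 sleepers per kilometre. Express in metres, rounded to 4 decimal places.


Spacing = 1000 m / number of sleepers
Spacing = 1000 / 1809
Spacing = 0.5528 m

0.5528


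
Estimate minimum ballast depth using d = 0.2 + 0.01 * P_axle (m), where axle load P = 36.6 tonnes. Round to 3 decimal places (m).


d = 0.2 + 0.01 * 36.6
d = 0.2 + 0.366
d = 0.566 m

0.566


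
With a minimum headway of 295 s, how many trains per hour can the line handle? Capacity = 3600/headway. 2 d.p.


Capacity = 3600 / headway
Capacity = 3600 / 295
Capacity = 12.20 trains/hour

12.20


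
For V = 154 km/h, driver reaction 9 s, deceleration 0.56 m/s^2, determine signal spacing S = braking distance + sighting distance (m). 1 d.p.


V = 154 / 3.6 = 42.7778 m/s
Braking distance = 42.7778^2 / (2*0.56) = 1633.8735 m
Sighting distance = 42.7778 * 9 = 385.0 m
S = 1633.8735 + 385.0 = 2018.9 m

2018.9


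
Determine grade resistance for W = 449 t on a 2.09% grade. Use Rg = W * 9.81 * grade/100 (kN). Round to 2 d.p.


Rg = W * 9.81 * grade / 100
Rg = 449 * 9.81 * 2.09 / 100
Rg = 4404.69 * 0.0209
Rg = 92.06 kN

92.06


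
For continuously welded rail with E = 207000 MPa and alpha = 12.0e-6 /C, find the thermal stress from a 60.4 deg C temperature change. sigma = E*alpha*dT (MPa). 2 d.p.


sigma = E * alpha * dT
sigma = 207000 * 12.0e-6 * 60.4
sigma = 2.484 * 60.4
sigma = 150.03 MPa

150.03


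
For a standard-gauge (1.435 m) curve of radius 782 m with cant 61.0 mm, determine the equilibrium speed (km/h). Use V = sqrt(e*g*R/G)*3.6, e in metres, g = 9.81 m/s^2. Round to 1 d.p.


Convert cant: e = 61.0 mm = 0.0610 m
V_ms = sqrt(0.0610 * 9.81 * 782 / 1.435)
V_ms = sqrt(326.102174) = 18.0583 m/s
V = 18.0583 * 3.6 = 65.0 km/h

65.0


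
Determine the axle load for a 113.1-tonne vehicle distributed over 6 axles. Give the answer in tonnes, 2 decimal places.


Load per axle = total weight / number of axles
Load = 113.1 / 6
Load = 18.85 tonnes

18.85


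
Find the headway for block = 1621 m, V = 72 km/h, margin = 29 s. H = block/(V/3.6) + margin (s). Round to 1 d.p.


V = 72 / 3.6 = 20.0 m/s
Block traversal time = 1621 / 20.0 = 81.05 s
Headway = 81.05 + 29
Headway = 110.1 s

110.1


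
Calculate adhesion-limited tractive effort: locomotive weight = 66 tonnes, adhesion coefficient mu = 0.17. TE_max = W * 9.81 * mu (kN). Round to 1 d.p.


TE_max = W * g * mu
TE_max = 66 * 9.81 * 0.17
TE_max = 647.46 * 0.17
TE_max = 110.1 kN

110.1


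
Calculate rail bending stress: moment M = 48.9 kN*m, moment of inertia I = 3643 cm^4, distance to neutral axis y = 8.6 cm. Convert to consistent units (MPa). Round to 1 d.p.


Convert units:
M = 48.9 kN*m = 48900000 N*mm
y = 8.6 cm = 86 mm
I = 3643 cm^4 = 36430000 mm^4
sigma = 48900000 * 86 / 36430000
sigma = 115.4 MPa

115.4


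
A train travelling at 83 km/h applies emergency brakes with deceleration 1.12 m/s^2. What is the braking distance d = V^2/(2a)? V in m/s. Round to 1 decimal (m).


Convert speed: V = 83 / 3.6 = 23.0556 m/s
V^2 = 531.5586
d = 531.5586 / (2 * 1.12)
d = 531.5586 / 2.24
d = 237.3 m

237.3


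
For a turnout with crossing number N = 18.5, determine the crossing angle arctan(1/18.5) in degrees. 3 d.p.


1/N = 1/18.5 = 0.054054
angle = arctan(0.054054) = 0.054002 rad
angle = 0.054002 * 180/pi = 3.094 degrees

3.094


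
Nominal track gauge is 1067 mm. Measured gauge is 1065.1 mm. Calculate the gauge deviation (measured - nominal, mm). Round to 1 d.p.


Deviation = measured - nominal
Deviation = 1065.1 - 1067
Deviation = -1.9 mm

-1.9


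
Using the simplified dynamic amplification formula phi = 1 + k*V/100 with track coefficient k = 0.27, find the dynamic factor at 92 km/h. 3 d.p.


phi = 1 + k * V / 100
phi = 1 + 0.27 * 92 / 100
phi = 1 + 0.2484
phi = 1.248

1.248


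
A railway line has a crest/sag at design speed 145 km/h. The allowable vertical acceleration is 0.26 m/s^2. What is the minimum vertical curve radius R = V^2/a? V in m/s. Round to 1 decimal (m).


Convert speed: V = 145 / 3.6 = 40.2778 m/s
V^2 = 1622.2994 m^2/s^2
R_v = 1622.2994 / 0.26
R_v = 6239.6 m

6239.6


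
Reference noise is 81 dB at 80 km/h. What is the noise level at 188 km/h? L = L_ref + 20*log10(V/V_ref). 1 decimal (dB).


V/V_ref = 188 / 80 = 2.35
log10(2.35) = 0.371068
20 * 0.371068 = 7.4214
L = 81 + 7.4214 = 88.4 dB

88.4


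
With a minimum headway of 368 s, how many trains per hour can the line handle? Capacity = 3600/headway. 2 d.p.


Capacity = 3600 / headway
Capacity = 3600 / 368
Capacity = 9.78 trains/hour

9.78


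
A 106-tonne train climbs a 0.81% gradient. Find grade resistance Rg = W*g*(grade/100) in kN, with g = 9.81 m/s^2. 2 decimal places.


Rg = W * 9.81 * grade / 100
Rg = 106 * 9.81 * 0.81 / 100
Rg = 1039.86 * 0.0081
Rg = 8.42 kN

8.42


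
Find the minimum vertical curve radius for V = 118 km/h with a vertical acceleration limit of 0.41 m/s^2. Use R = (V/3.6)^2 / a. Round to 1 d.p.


Convert speed: V = 118 / 3.6 = 32.7778 m/s
V^2 = 1074.3827 m^2/s^2
R_v = 1074.3827 / 0.41
R_v = 2620.4 m

2620.4
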